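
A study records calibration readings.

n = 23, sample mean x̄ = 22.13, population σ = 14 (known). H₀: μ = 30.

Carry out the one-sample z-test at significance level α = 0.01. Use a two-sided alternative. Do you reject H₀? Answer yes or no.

reject H₀: yes

SE = σ/√n = 14/√23 = 2.9192
z = (x̄−μ₀)/SE = (22.13−30)/2.9192 = -2.6959
p-value (two-sided) = 0.00702
At α=0.01: p < α → reject H₀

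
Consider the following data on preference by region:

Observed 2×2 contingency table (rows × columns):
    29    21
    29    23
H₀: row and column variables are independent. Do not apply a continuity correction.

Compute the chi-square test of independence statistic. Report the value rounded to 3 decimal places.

test statistic = 0.052

Row totals [50, 52], col totals [58, 44], n=102
χ² = (29−28.43)²/28.43 + (21−21.57)²/21.57 + (29−29.57)²/29.57 + (23−22.43)²/22.43 = 0.0517
df = 1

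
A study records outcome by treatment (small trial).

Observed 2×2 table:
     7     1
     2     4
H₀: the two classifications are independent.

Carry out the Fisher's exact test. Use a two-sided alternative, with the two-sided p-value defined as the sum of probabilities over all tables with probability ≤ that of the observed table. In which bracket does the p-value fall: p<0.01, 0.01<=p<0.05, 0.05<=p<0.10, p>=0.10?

Margins: r₁=8, r₂=6, c₁=9, c₂=5, n=14
p_obs = C(8,7)·C(6,2)/C(14,9); sum pmf over tables with pmf ≤ p_obs
p-value (two-sided) = 0.09091
→ bracket: 0.05<=p<0.10

p-value bracket: 0.05<=p<0.10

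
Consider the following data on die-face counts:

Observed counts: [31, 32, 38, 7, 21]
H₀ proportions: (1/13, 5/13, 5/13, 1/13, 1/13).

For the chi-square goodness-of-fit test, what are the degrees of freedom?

df = k − 1 = 5 − 1 = 4

degrees of freedom = 4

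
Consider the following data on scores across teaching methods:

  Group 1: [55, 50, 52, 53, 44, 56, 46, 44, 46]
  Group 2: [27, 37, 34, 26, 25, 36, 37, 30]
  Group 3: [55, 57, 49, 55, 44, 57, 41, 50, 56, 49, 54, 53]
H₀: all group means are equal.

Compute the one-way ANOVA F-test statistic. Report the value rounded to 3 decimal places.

test statistic = 43.253

Group means [49.56, 31.50, 51.67], grand mean 45.448
SSB = Σnᵢ(x̄ᵢ−x̄)² = 2172.284; SSW = ΣΣ(x−x̄ᵢ)² = 652.889
MSB = 2172.284/2 = 1086.1418; MSW = 652.889/26 = 25.1111
F = MSB/MSW = 43.2534
df = (2, 26)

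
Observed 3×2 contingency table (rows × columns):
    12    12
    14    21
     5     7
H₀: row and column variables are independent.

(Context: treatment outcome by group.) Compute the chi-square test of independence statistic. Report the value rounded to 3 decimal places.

test statistic = 0.602

Row totals [24, 35, 12], col totals [31, 40], n=71
χ² = (12−10.48)²/10.48 + (12−13.52)²/13.52 + (14−15.28)²/15.28 + (21−19.72)²/19.72 + (5−5.24)²/5.24 + (7−6.76)²/6.76 = 0.6022
df = 2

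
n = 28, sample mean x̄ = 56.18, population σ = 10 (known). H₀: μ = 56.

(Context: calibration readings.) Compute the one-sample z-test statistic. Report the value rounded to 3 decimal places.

SE = σ/√n = 10/√28 = 1.8898
z = (x̄−μ₀)/SE = (56.18−56)/1.8898 = 0.0952

test statistic = 0.095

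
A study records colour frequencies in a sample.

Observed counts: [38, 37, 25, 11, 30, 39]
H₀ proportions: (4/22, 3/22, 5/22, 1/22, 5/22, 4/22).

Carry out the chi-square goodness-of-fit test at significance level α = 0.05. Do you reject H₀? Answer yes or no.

n = 180; E_i = n·p_i = [32.73, 24.55, 40.91, 8.18, 40.91, 32.73]
χ² = (38−32.73)²/32.73 + (37−24.55)²/24.55 + (25−40.91)²/40.91 + (11−8.18)²/8.18 + (30−40.91)²/40.91 + (39−32.73)²/32.73 = 18.4380
df = 5
p-value (upper-tail) = 0.00244
At α=0.05: p < α → reject H₀

reject H₀: yes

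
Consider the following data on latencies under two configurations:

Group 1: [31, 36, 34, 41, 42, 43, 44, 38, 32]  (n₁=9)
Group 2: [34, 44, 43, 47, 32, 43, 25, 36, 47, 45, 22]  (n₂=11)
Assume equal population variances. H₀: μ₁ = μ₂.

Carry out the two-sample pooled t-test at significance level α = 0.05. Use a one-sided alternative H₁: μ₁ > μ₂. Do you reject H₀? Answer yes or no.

x̄₁=37.889, s₁=4.885, n₁=9
x̄₂=38.000, s₂=8.820, n₂=11
s_p² = [8·4.885² + 10·8.820²]/18 = 53.8272
SE = √(s_p²·(1/9+1/11)) = 3.2976
t = (37.889−38.000)/3.2976 = -0.0337
df = 18
p-value (one-sided, H₁ greater) = 0.51325
At α=0.05: p ≥ α → fail to reject H₀

reject H₀: no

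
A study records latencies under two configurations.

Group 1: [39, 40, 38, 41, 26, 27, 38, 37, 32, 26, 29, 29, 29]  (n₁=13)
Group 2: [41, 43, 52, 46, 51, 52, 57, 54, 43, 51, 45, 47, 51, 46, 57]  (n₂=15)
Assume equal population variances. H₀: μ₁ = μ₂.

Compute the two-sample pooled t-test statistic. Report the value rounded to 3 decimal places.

x̄₁=33.154, s₁=5.757, n₁=13
x̄₂=49.067, s₂=5.049, n₂=15
s_p² = [12·5.757² + 14·5.049²]/26 = 29.0241
SE = √(s_p²·(1/13+1/15)) = 2.0415
t = (33.154−49.067)/2.0415 = -7.7948
df = 26

test statistic = -7.795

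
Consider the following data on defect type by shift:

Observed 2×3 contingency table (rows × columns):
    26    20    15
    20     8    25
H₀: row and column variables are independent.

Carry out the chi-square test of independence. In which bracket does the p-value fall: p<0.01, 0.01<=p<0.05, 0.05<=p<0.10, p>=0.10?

p-value bracket: 0.01<=p<0.05

Row totals [61, 53], col totals [46, 28, 40], n=114
χ² = (26−24.61)²/24.61 + (20−14.98)²/14.98 + (15−21.40)²/21.40 + (20−21.39)²/21.39 + (8−13.02)²/13.02 + (25−18.60)²/18.60 = 7.9030
df = 2
p-value (upper-tail) = 0.01923
→ bracket: 0.01<=p<0.05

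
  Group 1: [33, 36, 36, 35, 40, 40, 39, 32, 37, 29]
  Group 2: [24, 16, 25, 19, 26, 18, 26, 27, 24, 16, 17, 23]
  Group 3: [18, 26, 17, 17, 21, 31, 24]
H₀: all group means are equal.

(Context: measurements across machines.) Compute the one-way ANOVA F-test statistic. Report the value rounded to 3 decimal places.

Group means [35.70, 21.75, 22.00], grand mean 26.621
SSB = Σnᵢ(x̄ᵢ−x̄)² = 1258.478; SSW = ΣΣ(x−x̄ᵢ)² = 480.350
MSB = 1258.478/2 = 629.2388; MSW = 480.350/26 = 18.4750
F = MSB/MSW = 34.0589
df = (2, 26)

test statistic = 34.059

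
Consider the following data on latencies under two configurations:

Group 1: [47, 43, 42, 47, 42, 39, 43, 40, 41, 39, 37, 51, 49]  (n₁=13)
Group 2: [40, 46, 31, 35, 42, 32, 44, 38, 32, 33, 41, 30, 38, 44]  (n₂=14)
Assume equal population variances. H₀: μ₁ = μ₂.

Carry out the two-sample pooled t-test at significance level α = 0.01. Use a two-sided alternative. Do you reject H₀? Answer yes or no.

x̄₁=43.077, s₁=4.232, n₁=13
x̄₂=37.571, s₂=5.417, n₂=14
s_p² = [12·4.232² + 13·5.417²]/25 = 23.8541
SE = √(s_p²·(1/13+1/14)) = 1.8812
t = (43.077−37.571)/1.8812 = 2.9266
df = 25
p-value (two-sided) = 0.00720
At α=0.01: p < α → reject H₀

reject H₀: yes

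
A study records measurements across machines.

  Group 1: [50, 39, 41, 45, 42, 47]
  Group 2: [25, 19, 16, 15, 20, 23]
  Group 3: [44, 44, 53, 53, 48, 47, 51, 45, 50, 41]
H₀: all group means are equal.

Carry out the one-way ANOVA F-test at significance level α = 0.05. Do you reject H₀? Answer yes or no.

reject H₀: yes

Group means [44.00, 19.67, 47.60], grand mean 39.000
SSB = Σnᵢ(x̄ᵢ−x̄)² = 3132.267; SSW = ΣΣ(x−x̄ᵢ)² = 311.733
MSB = 3132.267/2 = 1566.1333; MSW = 311.733/19 = 16.4070
F = MSB/MSW = 95.4551
df = (2, 19)
p-value (upper-tail) = 0.00000
At α=0.05: p < α → reject H₀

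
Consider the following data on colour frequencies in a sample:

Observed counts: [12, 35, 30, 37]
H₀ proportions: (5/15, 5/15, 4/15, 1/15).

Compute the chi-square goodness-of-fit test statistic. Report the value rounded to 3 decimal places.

test statistic = 131.763

n = 114; E_i = n·p_i = [38.00, 38.00, 30.40, 7.60]
χ² = (12−38.00)²/38.00 + (35−38.00)²/38.00 + (30−30.40)²/30.40 + (37−7.60)²/7.60 = 131.7632
df = 3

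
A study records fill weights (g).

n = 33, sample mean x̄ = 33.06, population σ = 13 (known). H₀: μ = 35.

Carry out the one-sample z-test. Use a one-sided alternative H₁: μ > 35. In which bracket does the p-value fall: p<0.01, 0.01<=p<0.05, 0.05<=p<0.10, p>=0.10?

p-value bracket: p>=0.10

SE = σ/√n = 13/√33 = 2.2630
z = (x̄−μ₀)/SE = (33.06−35)/2.2630 = -0.8573
p-value (one-sided, H₁ greater) = 0.80435
→ bracket: p>=0.10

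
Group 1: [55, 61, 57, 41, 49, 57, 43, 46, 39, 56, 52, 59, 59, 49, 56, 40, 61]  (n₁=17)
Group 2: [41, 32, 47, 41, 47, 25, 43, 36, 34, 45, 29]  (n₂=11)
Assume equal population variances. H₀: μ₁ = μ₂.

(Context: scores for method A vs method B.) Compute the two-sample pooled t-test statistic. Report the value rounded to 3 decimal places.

test statistic = 4.655

x̄₁=51.765, s₁=7.579, n₁=17
x̄₂=38.182, s₂=7.481, n₂=11
s_p² = [16·7.579² + 10·7.481²]/26 = 56.8729
SE = √(s_p²·(1/17+1/11)) = 2.9182
t = (51.765−38.182)/2.9182 = 4.6546
df = 26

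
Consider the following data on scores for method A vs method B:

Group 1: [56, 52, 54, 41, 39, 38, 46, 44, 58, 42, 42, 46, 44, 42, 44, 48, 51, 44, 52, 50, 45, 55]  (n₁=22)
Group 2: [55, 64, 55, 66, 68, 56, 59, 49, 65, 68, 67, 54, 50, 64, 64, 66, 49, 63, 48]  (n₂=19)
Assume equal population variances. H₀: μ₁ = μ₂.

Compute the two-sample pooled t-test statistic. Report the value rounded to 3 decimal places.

test statistic = -6.234

x̄₁=46.955, s₁=5.728, n₁=22
x̄₂=59.474, s₂=7.129, n₂=19
s_p² = [21·5.728² + 18·7.129²]/39 = 41.1203
SE = √(s_p²·(1/22+1/19)) = 2.0083
t = (46.955−59.474)/2.0083 = -6.2337
df = 39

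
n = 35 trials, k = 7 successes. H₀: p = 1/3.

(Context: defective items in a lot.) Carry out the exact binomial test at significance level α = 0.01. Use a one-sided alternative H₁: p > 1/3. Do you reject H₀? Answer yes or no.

reject H₀: no

Exact binomial: n=35, k=7, p₀=1/3=0.3333
P(X≥7) from Σ C(n,i)·p₀^i·(1−p₀)^(n−i)
p-value (one-sided, H₁ greater) = 0.97269
At α=0.01: p ≥ α → fail to reject H₀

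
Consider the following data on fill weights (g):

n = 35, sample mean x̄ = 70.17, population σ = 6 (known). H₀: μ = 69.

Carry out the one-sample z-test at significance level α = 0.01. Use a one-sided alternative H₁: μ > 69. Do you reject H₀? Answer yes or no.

reject H₀: no

SE = σ/√n = 6/√35 = 1.0142
z = (x̄−μ₀)/SE = (70.17−69)/1.0142 = 1.1536
p-value (one-sided, H₁ greater) = 0.12432
At α=0.01: p ≥ α → fail to reject H₀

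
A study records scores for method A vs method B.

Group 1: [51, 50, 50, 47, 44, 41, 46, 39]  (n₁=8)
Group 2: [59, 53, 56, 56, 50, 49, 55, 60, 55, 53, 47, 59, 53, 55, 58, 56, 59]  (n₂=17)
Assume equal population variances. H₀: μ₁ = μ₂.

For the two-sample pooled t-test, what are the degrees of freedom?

degrees of freedom = 23

df = n₁ + n₂ − 2 = 8 + 17 − 2 = 23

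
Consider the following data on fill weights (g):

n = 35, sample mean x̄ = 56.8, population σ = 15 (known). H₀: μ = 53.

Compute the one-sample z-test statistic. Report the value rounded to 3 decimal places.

SE = σ/√n = 15/√35 = 2.5355
z = (x̄−μ₀)/SE = (56.8−53)/2.5355 = 1.4987

test statistic = 1.499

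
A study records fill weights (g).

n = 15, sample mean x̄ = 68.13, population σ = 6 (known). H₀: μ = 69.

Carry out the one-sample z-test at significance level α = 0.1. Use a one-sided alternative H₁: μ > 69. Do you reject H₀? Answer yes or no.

reject H₀: no

SE = σ/√n = 6/√15 = 1.5492
z = (x̄−μ₀)/SE = (68.13−69)/1.5492 = -0.5616
p-value (one-sided, H₁ greater) = 0.71280
At α=0.1: p ≥ α → fail to reject H₀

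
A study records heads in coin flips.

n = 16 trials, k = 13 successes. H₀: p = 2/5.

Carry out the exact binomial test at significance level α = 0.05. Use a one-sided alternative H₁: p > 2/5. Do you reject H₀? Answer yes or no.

Exact binomial: n=16, k=13, p₀=2/5=0.4000
P(X≥13) from Σ C(n,i)·p₀^i·(1−p₀)^(n−i)
p-value (one-sided, H₁ greater) = 0.00094
At α=0.05: p < α → reject H₀

reject H₀: yes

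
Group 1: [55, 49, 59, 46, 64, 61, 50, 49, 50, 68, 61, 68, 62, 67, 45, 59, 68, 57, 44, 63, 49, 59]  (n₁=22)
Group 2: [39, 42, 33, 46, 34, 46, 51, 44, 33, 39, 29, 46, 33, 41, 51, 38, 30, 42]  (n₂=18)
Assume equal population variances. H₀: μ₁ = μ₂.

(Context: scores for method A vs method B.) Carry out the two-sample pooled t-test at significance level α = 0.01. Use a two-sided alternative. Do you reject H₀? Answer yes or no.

x̄₁=56.955, s₁=8.003, n₁=22
x̄₂=39.833, s₂=6.793, n₂=18
s_p² = [21·8.003² + 17·6.793²]/38 = 56.0383
SE = √(s_p²·(1/22+1/18)) = 2.3792
t = (56.955−39.833)/2.3792 = 7.1963
df = 38
p-value (two-sided) = 0.00000
At α=0.01: p < α → reject H₀

reject H₀: yes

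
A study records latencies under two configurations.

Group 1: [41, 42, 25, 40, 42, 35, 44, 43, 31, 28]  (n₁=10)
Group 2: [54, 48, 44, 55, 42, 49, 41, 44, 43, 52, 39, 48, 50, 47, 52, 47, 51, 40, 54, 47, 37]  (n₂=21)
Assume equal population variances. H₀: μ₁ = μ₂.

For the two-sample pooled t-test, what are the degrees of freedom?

df = n₁ + n₂ − 2 = 10 + 21 − 2 = 29

degrees of freedom = 29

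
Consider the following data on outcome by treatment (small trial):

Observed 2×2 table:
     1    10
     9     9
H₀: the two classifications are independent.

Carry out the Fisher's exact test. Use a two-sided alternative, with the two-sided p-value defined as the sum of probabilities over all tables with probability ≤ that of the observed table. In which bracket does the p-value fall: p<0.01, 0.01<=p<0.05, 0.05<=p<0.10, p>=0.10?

Margins: r₁=11, r₂=18, c₁=10, c₂=19, n=29
p_obs = C(11,1)·C(18,9)/C(29,10); sum pmf over tables with pmf ≤ p_obs
p-value (two-sided) = 0.04364
→ bracket: 0.01<=p<0.05

p-value bracket: 0.01<=p<0.05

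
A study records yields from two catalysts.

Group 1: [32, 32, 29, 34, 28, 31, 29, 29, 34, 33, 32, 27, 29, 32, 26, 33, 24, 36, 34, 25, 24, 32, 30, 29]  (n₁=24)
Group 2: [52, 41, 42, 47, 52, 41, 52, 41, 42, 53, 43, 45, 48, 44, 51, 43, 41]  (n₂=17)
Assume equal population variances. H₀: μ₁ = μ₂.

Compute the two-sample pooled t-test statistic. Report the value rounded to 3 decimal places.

test statistic = -12.604

x̄₁=30.167, s₁=3.319, n₁=24
x̄₂=45.765, s₂=4.617, n₂=17
s_p² = [23·3.319² + 16·4.617²]/39 = 15.2408
SE = √(s_p²·(1/24+1/17)) = 1.2376
t = (30.167−45.765)/1.2376 = -12.6039
df = 39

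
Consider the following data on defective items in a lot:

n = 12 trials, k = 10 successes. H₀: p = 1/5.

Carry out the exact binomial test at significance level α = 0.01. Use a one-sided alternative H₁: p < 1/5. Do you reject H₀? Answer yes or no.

Exact binomial: n=12, k=10, p₀=1/5=0.2000
P(X≤10) from Σ C(n,i)·p₀^i·(1−p₀)^(n−i)
p-value (one-sided, H₁ less) = 1.00000
At α=0.01: p ≥ α → fail to reject H₀

reject H₀: no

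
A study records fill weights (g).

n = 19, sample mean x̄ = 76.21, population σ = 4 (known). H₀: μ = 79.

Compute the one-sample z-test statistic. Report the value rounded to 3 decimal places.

SE = σ/√n = 4/√19 = 0.9177
z = (x̄−μ₀)/SE = (76.21−79)/0.9177 = -3.0403

test statistic = -3.040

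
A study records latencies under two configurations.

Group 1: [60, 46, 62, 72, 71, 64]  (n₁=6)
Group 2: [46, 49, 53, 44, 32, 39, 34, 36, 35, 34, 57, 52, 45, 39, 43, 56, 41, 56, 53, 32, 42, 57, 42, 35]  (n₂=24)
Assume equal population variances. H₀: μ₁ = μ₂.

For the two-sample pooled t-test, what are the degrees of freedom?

df = n₁ + n₂ − 2 = 6 + 24 − 2 = 28

degrees of freedom = 28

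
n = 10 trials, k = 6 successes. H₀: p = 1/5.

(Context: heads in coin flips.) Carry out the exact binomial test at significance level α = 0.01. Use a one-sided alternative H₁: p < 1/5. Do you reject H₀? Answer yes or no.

Exact binomial: n=10, k=6, p₀=1/5=0.2000
P(X≤6) from Σ C(n,i)·p₀^i·(1−p₀)^(n−i)
p-value (one-sided, H₁ less) = 0.99914
At α=0.01: p ≥ α → fail to reject H₀

reject H₀: no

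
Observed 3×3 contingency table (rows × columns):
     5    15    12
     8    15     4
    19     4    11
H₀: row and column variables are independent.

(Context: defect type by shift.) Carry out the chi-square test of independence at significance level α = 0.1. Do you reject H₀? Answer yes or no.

reject H₀: yes

Row totals [32, 27, 34], col totals [32, 34, 27], n=93
χ² = (5−11.01)²/11.01 + (15−11.70)²/11.70 + (12−9.29)²/9.29 + (8−9.29)²/9.29 + (15−9.87)²/9.87 + (4−7.84)²/7.84 + (19−11.70)²/11.70 + (4−12.43)²/12.43 + (11−9.87)²/9.87 = 20.1301
df = 4
p-value (upper-tail) = 0.00047
At α=0.1: p < α → reject H₀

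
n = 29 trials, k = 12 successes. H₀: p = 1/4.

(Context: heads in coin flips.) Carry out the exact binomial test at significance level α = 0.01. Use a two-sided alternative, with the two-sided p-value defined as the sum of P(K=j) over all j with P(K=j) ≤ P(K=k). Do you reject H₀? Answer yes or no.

reject H₀: no

Exact binomial: n=29, k=12, p₀=1/4=0.2500
P(X=j) = C(n,j)·p₀^j·(1−p₀)^(n−j); p = Σ P(X=j) over j with P(X=j) ≤ P(X=12)
p-value (two-sided) = 0.05231
At α=0.01: p ≥ α → fail to reject H₀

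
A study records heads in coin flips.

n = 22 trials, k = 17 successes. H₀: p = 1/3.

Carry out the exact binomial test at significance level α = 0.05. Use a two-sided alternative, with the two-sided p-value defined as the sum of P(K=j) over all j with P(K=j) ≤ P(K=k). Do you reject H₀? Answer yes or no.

Exact binomial: n=22, k=17, p₀=1/3=0.3333
P(X=j) = C(n,j)·p₀^j·(1−p₀)^(n−j); p = Σ P(X=j) over j with P(X=j) ≤ P(X=17)
p-value (two-sided) = 0.00003
At α=0.05: p < α → reject H₀

reject H₀: yes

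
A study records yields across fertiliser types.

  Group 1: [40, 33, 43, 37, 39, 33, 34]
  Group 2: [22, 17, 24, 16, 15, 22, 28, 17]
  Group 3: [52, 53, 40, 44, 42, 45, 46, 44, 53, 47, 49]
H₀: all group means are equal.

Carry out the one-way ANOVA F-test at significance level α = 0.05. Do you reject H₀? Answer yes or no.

Group means [37.00, 20.12, 46.82], grand mean 35.962
SSB = Σnᵢ(x̄ᵢ−x̄)² = 3310.450; SSW = ΣΣ(x−x̄ᵢ)² = 434.511
MSB = 3310.450/2 = 1655.2251; MSW = 434.511/23 = 18.8918
F = MSB/MSW = 87.6161
df = (2, 23)
p-value (upper-tail) = 0.00000
At α=0.05: p < α → reject H₀

reject H₀: yes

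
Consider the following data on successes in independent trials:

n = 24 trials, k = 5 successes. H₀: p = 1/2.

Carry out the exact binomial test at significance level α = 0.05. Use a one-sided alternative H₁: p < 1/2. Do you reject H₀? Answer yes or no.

reject H₀: yes

Exact binomial: n=24, k=5, p₀=1/2=0.5000
P(X≤5) from Σ C(n,i)·p₀^i·(1−p₀)^(n−i)
p-value (one-sided, H₁ less) = 0.00331
At α=0.05: p < α → reject H₀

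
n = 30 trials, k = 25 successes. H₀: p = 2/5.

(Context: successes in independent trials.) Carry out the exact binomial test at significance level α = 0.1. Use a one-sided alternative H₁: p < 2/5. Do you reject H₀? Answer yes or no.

reject H₀: no

Exact binomial: n=30, k=25, p₀=2/5=0.4000
P(X≤25) from Σ C(n,i)·p₀^i·(1−p₀)^(n−i)
p-value (one-sided, H₁ less) = 1.00000
At α=0.1: p ≥ α → fail to reject H₀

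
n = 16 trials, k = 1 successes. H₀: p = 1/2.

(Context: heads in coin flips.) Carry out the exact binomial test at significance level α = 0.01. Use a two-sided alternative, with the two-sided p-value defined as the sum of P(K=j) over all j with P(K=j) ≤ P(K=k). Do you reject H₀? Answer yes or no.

reject H₀: yes

Exact binomial: n=16, k=1, p₀=1/2=0.5000
P(X=j) = C(n,j)·p₀^j·(1−p₀)^(n−j); p = Σ P(X=j) over j with P(X=j) ≤ P(X=1)
p-value (two-sided) = 0.00052
At α=0.01: p < α → reject H₀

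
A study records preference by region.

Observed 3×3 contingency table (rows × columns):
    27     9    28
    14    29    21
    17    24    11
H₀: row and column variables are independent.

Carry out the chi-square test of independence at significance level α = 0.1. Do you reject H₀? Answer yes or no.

Row totals [64, 64, 52], col totals [58, 62, 60], n=180
χ² = (27−20.62)²/20.62 + (9−22.04)²/22.04 + (28−21.33)²/21.33 + (14−20.62)²/20.62 + (29−22.04)²/22.04 + (21−21.33)²/21.33 + (17−16.76)²/16.76 + (24−17.91)²/17.91 + (11−17.33)²/17.33 = 20.4886
df = 4
p-value (upper-tail) = 0.00040
At α=0.1: p < α → reject H₀

reject H₀: yes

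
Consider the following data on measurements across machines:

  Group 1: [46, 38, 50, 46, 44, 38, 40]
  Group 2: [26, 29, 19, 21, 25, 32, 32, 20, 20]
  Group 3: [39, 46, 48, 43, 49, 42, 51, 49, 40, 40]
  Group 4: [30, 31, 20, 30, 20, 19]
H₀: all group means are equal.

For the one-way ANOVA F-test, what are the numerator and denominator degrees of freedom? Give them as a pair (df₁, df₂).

degrees of freedom = [3, 28]

k = 4 groups, N = 32 total
df = (k−1, N−k) = (4−1, 32−4) = (3, 28)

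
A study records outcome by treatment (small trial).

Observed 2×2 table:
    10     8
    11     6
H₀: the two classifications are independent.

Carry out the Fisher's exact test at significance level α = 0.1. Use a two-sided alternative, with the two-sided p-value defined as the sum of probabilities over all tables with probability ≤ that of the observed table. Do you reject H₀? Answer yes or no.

Margins: r₁=18, r₂=17, c₁=21, c₂=14, n=35
p_obs = C(18,10)·C(17,11)/C(35,21); sum pmf over tables with pmf ≤ p_obs
p-value (two-sided) = 0.73322
At α=0.1: p ≥ α → fail to reject H₀

reject H₀: no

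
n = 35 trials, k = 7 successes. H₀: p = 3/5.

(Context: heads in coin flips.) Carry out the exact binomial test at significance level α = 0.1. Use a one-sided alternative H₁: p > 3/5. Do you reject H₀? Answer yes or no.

reject H₀: no

Exact binomial: n=35, k=7, p₀=3/5=0.6000
P(X≥7) from Σ C(n,i)·p₀^i·(1−p₀)^(n−i)
p-value (one-sided, H₁ greater) = 1.00000
At α=0.1: p ≥ α → fail to reject H₀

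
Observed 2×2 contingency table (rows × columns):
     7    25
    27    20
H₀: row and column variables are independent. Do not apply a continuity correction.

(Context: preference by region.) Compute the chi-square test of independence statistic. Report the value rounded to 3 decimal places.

Row totals [32, 47], col totals [34, 45], n=79
χ² = (7−13.77)²/13.77 + (25−18.23)²/18.23 + (27−20.23)²/20.23 + (20−26.77)²/26.77 = 9.8264
df = 1

test statistic = 9.826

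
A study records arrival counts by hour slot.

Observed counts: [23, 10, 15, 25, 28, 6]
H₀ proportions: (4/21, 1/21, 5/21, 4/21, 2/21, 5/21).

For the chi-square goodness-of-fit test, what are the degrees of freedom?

degrees of freedom = 5

df = k − 1 = 6 − 1 = 5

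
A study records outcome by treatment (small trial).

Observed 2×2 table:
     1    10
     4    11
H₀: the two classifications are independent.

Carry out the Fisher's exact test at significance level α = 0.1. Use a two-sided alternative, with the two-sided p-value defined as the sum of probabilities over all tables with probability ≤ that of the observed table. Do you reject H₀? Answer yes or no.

Margins: r₁=11, r₂=15, c₁=5, c₂=21, n=26
p_obs = C(11,1)·C(15,4)/C(26,5); sum pmf over tables with pmf ≤ p_obs
p-value (two-sided) = 0.35619
At α=0.1: p ≥ α → fail to reject H₀

reject H₀: no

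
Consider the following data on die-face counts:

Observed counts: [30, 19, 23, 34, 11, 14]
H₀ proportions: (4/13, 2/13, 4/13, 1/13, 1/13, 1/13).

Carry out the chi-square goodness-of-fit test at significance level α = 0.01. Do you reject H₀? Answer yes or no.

reject H₀: yes

n = 131; E_i = n·p_i = [40.31, 20.15, 40.31, 10.08, 10.08, 10.08]
χ² = (30−40.31)²/40.31 + (19−20.15)²/20.15 + (23−40.31)²/40.31 + (34−10.08)²/10.08 + (11−10.08)²/10.08 + (14−10.08)²/10.08 = 68.5401
df = 5
p-value (upper-tail) = 0.00000
At α=0.01: p < α → reject H₀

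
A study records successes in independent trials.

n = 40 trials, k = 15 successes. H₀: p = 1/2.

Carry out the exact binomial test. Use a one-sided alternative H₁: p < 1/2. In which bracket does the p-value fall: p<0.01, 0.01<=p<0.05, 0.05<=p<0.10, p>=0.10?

Exact binomial: n=40, k=15, p₀=1/2=0.5000
P(X≤15) from Σ C(n,i)·p₀^i·(1−p₀)^(n−i)
p-value (one-sided, H₁ less) = 0.07693
→ bracket: 0.05<=p<0.10

p-value bracket: 0.05<=p<0.10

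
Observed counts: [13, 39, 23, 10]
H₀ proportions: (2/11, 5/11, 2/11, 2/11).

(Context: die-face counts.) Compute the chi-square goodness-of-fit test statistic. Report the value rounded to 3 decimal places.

n = 85; E_i = n·p_i = [15.45, 38.64, 15.45, 15.45]
χ² = (13−15.45)²/15.45 + (39−38.64)²/38.64 + (23−15.45)²/15.45 + (10−15.45)²/15.45 = 6.0024
df = 3

test statistic = 6.002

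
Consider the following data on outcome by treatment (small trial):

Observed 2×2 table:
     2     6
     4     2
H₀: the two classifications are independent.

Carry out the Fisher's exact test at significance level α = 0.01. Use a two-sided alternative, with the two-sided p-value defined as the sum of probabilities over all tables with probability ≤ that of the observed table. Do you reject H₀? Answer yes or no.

reject H₀: no

Margins: r₁=8, r₂=6, c₁=6, c₂=8, n=14
p_obs = C(8,2)·C(6,4)/C(14,6); sum pmf over tables with pmf ≤ p_obs
p-value (two-sided) = 0.27739
At α=0.01: p ≥ α → fail to reject H₀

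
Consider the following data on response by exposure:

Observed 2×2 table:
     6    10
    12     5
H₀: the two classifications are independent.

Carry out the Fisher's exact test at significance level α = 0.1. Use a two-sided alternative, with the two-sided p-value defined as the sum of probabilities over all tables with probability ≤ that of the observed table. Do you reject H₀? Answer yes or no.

reject H₀: yes

Margins: r₁=16, r₂=17, c₁=18, c₂=15, n=33
p_obs = C(16,6)·C(17,12)/C(33,18); sum pmf over tables with pmf ≤ p_obs
p-value (two-sided) = 0.08441
At α=0.1: p < α → reject H₀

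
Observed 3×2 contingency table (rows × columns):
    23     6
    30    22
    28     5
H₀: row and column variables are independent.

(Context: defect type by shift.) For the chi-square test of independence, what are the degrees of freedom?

degrees of freedom = 2

df = (r−1)(c−1) = (3−1)·(2−1) = 2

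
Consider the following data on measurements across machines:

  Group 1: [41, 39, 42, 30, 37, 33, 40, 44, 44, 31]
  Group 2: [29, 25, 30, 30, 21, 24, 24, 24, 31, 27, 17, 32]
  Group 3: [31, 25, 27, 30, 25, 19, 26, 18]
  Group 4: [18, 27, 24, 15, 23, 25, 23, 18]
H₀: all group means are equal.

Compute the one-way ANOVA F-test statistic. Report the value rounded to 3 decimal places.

test statistic = 22.425

Group means [38.10, 26.17, 25.12, 21.62], grand mean 28.132
SSB = Σnᵢ(x̄ᵢ−x̄)² = 1451.025; SSW = ΣΣ(x−x̄ᵢ)² = 733.317
MSB = 1451.025/3 = 483.6751; MSW = 733.317/34 = 21.5681
F = MSB/MSW = 22.4254
df = (3, 34)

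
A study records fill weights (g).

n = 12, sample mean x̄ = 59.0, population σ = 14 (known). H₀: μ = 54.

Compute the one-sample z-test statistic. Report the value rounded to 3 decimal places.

test statistic = 1.237

SE = σ/√n = 14/√12 = 4.0415
z = (x̄−μ₀)/SE = (59.0−54)/4.0415 = 1.2372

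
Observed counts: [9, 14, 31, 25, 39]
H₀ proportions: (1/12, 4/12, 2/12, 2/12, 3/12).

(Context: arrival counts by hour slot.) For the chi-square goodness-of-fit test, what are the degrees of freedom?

degrees of freedom = 4

df = k − 1 = 5 − 1 = 4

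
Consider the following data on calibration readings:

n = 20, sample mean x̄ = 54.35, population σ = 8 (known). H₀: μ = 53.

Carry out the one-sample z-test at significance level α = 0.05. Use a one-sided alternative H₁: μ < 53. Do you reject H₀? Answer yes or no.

SE = σ/√n = 8/√20 = 1.7889
z = (x̄−μ₀)/SE = (54.35−53)/1.7889 = 0.7547
p-value (one-sided, H₁ less) = 0.77478
At α=0.05: p ≥ α → fail to reject H₀

reject H₀: no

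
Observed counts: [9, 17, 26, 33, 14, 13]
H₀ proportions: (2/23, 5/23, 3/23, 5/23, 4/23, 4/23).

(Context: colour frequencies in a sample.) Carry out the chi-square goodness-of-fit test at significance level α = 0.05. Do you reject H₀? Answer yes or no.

n = 112; E_i = n·p_i = [9.74, 24.35, 14.61, 24.35, 19.48, 19.48]
χ² = (9−9.74)²/9.74 + (17−24.35)²/24.35 + (26−14.61)²/14.61 + (33−24.35)²/24.35 + (14−19.48)²/19.48 + (13−19.48)²/19.48 = 17.9260
df = 5
p-value (upper-tail) = 0.00304
At α=0.05: p < α → reject H₀

reject H₀: yes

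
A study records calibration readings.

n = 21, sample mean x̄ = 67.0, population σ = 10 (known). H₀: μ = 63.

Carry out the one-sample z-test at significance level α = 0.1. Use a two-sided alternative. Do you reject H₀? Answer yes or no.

reject H₀: yes

SE = σ/√n = 10/√21 = 2.1822
z = (x̄−μ₀)/SE = (67.0−63)/2.1822 = 1.8330
p-value (two-sided) = 0.06680
At α=0.1: p < α → reject H₀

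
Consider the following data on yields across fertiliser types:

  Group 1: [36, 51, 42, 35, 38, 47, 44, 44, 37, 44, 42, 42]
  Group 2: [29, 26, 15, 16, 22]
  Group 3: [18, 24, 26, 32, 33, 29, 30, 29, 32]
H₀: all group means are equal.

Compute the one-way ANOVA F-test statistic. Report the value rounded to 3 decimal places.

Group means [41.83, 21.60, 28.11], grand mean 33.192
SSB = Σnᵢ(x̄ᵢ−x̄)² = 1800.283; SSW = ΣΣ(x−x̄ᵢ)² = 575.756
MSB = 1800.283/2 = 900.1415; MSW = 575.756/23 = 25.0329
F = MSB/MSW = 35.9584
df = (2, 23)

test statistic = 35.958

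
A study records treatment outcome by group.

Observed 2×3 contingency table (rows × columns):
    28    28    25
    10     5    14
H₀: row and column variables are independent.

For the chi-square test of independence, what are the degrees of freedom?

degrees of freedom = 2

df = (r−1)(c−1) = (2−1)·(3−1) = 2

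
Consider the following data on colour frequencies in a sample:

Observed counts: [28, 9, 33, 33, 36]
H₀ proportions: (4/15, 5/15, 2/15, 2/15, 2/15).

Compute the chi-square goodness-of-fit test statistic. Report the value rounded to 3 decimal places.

test statistic = 71.345

n = 139; E_i = n·p_i = [37.07, 46.33, 18.53, 18.53, 18.53]
χ² = (28−37.07)²/37.07 + (9−46.33)²/46.33 + (33−18.53)²/18.53 + (33−18.53)²/18.53 + (36−18.53)²/18.53 = 71.3453
df = 4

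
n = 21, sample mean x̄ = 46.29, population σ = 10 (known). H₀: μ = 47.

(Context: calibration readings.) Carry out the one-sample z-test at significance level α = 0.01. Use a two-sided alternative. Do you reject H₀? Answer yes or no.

reject H₀: no

SE = σ/√n = 10/√21 = 2.1822
z = (x̄−μ₀)/SE = (46.29−47)/2.1822 = -0.3254
p-value (two-sided) = 0.74491
At α=0.01: p ≥ α → fail to reject H₀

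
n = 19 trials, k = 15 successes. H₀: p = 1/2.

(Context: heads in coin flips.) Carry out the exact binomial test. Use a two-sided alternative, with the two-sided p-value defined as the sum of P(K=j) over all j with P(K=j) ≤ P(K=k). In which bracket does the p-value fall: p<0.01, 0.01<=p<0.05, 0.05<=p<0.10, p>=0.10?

p-value bracket: 0.01<=p<0.05

Exact binomial: n=19, k=15, p₀=1/2=0.5000
P(X=j) = C(n,j)·p₀^j·(1−p₀)^(n−j); p = Σ P(X=j) over j with P(X=j) ≤ P(X=15)
p-value (two-sided) = 0.01921
→ bracket: 0.01<=p<0.05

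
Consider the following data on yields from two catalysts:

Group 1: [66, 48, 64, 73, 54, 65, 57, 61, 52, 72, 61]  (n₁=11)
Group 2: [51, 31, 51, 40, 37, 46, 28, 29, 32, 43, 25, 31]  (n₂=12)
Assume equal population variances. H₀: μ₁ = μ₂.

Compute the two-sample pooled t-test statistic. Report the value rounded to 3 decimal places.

x̄₁=61.182, s₁=7.935, n₁=11
x̄₂=37.000, s₂=9.065, n₂=12
s_p² = [10·7.935² + 11·9.065²]/21 = 73.0303
SE = √(s_p²·(1/11+1/12)) = 3.5672
t = (61.182−37.000)/3.5672 = 6.7789
df = 21

test statistic = 6.779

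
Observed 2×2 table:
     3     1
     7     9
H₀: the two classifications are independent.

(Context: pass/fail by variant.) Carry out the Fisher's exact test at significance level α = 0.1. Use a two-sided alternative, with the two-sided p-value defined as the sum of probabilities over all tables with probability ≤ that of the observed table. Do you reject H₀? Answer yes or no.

reject H₀: no

Margins: r₁=4, r₂=16, c₁=10, c₂=10, n=20
p_obs = C(4,3)·C(16,7)/C(20,10); sum pmf over tables with pmf ≤ p_obs
p-value (two-sided) = 0.58204
At α=0.1: p ≥ α → fail to reject H₀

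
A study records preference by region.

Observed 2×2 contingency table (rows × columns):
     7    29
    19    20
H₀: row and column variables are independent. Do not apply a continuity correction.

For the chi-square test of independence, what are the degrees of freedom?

degrees of freedom = 1

df = (r−1)(c−1) = (2−1)·(2−1) = 1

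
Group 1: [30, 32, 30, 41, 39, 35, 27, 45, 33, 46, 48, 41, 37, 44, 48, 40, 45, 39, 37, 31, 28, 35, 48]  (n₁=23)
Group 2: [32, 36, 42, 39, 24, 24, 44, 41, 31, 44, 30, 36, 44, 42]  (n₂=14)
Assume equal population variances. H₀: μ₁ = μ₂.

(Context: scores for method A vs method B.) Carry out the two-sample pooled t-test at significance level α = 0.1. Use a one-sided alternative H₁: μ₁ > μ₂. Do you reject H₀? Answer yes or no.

reject H₀: no

x̄₁=38.217, s₁=6.742, n₁=23
x̄₂=36.357, s₂=7.132, n₂=14
s_p² = [22·6.742² + 13·7.132²]/35 = 47.4608
SE = √(s_p²·(1/23+1/14)) = 2.3353
t = (38.217−36.357)/2.3353 = 0.7966
df = 35
p-value (one-sided, H₁ greater) = 0.21553
At α=0.1: p ≥ α → fail to reject H₀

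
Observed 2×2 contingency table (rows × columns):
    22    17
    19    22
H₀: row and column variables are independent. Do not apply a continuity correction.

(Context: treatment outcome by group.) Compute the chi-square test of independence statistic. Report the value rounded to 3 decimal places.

test statistic = 0.811

Row totals [39, 41], col totals [41, 39], n=80
χ² = (22−19.99)²/19.99 + (17−19.01)²/19.01 + (19−21.01)²/21.01 + (22−19.99)²/19.99 = 0.8110
df = 1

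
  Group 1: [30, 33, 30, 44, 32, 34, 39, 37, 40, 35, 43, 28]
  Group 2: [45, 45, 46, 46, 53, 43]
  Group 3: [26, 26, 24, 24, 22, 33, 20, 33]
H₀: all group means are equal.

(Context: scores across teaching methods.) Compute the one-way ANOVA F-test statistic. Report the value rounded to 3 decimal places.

test statistic = 31.526

Group means [35.42, 46.33, 26.00], grand mean 35.038
SSB = Σnᵢ(x̄ᵢ−x̄)² = 1420.712; SSW = ΣΣ(x−x̄ᵢ)² = 518.250
MSB = 1420.712/2 = 710.3558; MSW = 518.250/23 = 22.5326
F = MSB/MSW = 31.5257
df = (2, 23)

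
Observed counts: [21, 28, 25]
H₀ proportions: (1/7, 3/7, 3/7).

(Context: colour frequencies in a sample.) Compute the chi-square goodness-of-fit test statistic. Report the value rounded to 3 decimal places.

test statistic = 12.144

n = 74; E_i = n·p_i = [10.57, 31.71, 31.71]
χ² = (21−10.57)²/10.57 + (28−31.71)²/31.71 + (25−31.71)²/31.71 = 12.1441
df = 2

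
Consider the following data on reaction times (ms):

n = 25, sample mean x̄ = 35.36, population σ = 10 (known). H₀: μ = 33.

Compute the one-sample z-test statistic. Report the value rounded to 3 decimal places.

SE = σ/√n = 10/√25 = 2.0000
z = (x̄−μ₀)/SE = (35.36−33)/2.0000 = 1.1800

test statistic = 1.180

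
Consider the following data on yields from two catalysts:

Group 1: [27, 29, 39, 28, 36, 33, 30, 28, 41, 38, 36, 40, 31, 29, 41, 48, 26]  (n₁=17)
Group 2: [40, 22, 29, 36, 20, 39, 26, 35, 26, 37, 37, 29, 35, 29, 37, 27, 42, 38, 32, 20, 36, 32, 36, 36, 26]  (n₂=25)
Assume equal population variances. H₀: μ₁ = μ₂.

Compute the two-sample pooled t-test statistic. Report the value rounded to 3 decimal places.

test statistic = 1.027

x̄₁=34.118, s₁=6.323, n₁=17
x̄₂=32.080, s₂=6.304, n₂=25
s_p² = [16·6.323² + 24·6.304²]/40 = 39.8401
SE = √(s_p²·(1/17+1/25)) = 1.9842
t = (34.118−32.080)/1.9842 = 1.0269
df = 40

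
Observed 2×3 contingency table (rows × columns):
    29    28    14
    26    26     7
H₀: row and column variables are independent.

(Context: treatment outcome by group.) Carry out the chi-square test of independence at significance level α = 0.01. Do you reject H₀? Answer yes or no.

reject H₀: no

Row totals [71, 59], col totals [55, 54, 21], n=130
χ² = (29−30.04)²/30.04 + (28−29.49)²/29.49 + (14−11.47)²/11.47 + (26−24.96)²/24.96 + (26−24.51)²/24.51 + (7−9.53)²/9.53 = 1.4759
df = 2
p-value (upper-tail) = 0.47809
At α=0.01: p ≥ α → fail to reject H₀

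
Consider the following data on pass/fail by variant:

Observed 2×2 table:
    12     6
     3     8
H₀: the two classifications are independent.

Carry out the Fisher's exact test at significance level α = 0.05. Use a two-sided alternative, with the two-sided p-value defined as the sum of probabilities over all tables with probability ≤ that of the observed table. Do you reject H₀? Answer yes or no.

reject H₀: no

Margins: r₁=18, r₂=11, c₁=15, c₂=14, n=29
p_obs = C(18,12)·C(11,3)/C(29,15); sum pmf over tables with pmf ≤ p_obs
p-value (two-sided) = 0.06043
At α=0.05: p ≥ α → fail to reject H₀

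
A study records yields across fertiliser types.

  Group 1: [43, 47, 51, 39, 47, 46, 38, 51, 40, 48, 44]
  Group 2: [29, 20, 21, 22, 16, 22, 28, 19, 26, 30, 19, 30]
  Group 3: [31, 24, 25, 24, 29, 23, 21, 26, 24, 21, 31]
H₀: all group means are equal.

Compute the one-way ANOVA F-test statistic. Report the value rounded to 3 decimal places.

test statistic = 82.477

Group means [44.91, 23.50, 25.36], grand mean 31.029
SSB = Σnᵢ(x̄ᵢ−x̄)² = 3152.516; SSW = ΣΣ(x−x̄ᵢ)² = 592.455
MSB = 3152.516/2 = 1576.2580; MSW = 592.455/31 = 19.1114
F = MSB/MSW = 82.4772
df = (2, 31)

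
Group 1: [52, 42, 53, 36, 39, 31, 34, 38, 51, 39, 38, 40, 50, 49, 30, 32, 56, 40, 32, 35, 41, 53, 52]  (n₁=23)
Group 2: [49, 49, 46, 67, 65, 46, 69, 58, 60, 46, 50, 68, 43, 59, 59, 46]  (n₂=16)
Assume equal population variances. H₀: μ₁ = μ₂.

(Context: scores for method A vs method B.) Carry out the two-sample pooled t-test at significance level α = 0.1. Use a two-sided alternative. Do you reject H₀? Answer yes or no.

reject H₀: yes

x̄₁=41.870, s₁=8.270, n₁=23
x̄₂=55.000, s₂=9.092, n₂=16
s_p² = [22·8.270² + 15·9.092²]/37 = 74.1786
SE = √(s_p²·(1/23+1/16)) = 2.8038
t = (41.870−55.000)/2.8038 = -4.6831
df = 37
p-value (two-sided) = 0.00004
At α=0.1: p < α → reject H₀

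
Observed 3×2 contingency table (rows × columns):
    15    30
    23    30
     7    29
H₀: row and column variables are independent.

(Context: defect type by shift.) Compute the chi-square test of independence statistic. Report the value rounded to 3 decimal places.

Row totals [45, 53, 36], col totals [45, 89], n=134
χ² = (15−15.11)²/15.11 + (30−29.89)²/29.89 + (23−17.80)²/17.80 + (30−35.20)²/35.20 + (7−12.09)²/12.09 + (29−23.91)²/23.91 = 5.5159
df = 2

test statistic = 5.516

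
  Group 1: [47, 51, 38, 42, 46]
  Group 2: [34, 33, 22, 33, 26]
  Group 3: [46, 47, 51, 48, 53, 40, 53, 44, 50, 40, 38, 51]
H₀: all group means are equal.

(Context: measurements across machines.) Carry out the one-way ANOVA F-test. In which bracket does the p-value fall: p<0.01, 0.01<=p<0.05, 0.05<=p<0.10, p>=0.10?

Group means [44.80, 29.60, 46.75], grand mean 42.409
SSB = Σnᵢ(x̄ᵢ−x̄)² = 1075.068; SSW = ΣΣ(x−x̄ᵢ)² = 514.250
MSB = 1075.068/2 = 537.5341; MSW = 514.250/19 = 27.0658
F = MSB/MSW = 19.8603
df = (2, 19)
p-value (upper-tail) = 0.00002
→ bracket: p<0.01

p-value bracket: p<0.01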